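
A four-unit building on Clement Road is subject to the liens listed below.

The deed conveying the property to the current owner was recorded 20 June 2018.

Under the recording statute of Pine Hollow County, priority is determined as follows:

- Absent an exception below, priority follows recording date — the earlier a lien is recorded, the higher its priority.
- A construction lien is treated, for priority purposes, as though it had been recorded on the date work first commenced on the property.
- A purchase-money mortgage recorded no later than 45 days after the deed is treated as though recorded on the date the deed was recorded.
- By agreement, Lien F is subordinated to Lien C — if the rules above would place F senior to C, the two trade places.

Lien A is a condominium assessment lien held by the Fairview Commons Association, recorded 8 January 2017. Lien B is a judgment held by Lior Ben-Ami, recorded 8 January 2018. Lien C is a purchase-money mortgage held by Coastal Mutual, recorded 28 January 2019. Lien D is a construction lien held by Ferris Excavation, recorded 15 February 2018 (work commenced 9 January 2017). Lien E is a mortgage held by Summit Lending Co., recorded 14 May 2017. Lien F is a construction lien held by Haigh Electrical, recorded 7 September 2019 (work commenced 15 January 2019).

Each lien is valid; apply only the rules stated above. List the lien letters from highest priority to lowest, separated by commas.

A, D, E, B, C, F

Effective dates after the stated exceptions: C was recorded 222 days after the deed, outside the 45-day window, so it keeps its recording date; D is treated as recorded 9 January 2017, the work-commencement date; F relates back to 15 January 2019 (work commenced).
Ordering by effective date: A (8 January 2017), D (9 January 2017), E (14 May 2017), B (8 January 2018), F (15 January 2019), C (28 January 2019).
F is senior to C before the subordination, so the two trade places.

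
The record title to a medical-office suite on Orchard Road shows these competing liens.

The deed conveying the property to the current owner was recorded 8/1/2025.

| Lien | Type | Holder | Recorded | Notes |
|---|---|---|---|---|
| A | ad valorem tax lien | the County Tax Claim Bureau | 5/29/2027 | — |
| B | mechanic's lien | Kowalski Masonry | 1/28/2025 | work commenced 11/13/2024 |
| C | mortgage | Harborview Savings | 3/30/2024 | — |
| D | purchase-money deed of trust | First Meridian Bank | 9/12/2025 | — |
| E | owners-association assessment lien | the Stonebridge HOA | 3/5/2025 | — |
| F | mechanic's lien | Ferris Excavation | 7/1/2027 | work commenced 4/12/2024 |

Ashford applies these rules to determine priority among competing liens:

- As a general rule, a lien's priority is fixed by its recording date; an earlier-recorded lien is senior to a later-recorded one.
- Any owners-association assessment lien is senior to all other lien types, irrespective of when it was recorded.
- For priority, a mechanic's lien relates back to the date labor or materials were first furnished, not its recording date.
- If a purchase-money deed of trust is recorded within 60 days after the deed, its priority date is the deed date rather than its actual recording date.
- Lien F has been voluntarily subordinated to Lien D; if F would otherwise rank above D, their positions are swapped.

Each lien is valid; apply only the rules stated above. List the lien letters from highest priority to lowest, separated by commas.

E, C, D, B, F, A

First, effective dates: B's effective date is 11/13/2024, when work began; D's effective date is the deed date, 8/1/2025; F's effective date is 4/12/2024, when work began.
E is an owners-association assessment lien, so it outranks all other liens regardless of date.
Among the remaining liens, by effective date: C (3/30/2024), F (4/12/2024), B (11/13/2024), D (8/1/2025), A (5/29/2027).
Because F would otherwise rank above D, the subordination swaps them.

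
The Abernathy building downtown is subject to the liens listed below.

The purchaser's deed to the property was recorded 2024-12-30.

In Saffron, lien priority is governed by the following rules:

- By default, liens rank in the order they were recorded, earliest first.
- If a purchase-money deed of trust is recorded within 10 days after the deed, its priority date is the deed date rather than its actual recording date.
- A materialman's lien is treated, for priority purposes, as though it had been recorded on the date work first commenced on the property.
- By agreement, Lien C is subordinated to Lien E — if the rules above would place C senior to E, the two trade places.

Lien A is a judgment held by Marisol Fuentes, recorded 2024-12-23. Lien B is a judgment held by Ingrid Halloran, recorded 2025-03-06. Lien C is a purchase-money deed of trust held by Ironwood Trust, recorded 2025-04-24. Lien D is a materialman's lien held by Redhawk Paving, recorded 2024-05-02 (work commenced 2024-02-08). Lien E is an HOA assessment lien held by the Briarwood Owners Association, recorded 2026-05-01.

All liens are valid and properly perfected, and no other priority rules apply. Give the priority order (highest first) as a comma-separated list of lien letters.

D, A, B, E, C

First, effective dates: C was recorded 115 days after the deed — beyond 10 days — so no relation-back applies; D relates back to 2024-02-08 (work commenced).
Sorted by effective date: D (2024-02-08), A (2024-12-23), B (2025-03-06), C (2025-04-24), E (2026-05-01).
The subordination applies — C was senior to E — so C and E swap.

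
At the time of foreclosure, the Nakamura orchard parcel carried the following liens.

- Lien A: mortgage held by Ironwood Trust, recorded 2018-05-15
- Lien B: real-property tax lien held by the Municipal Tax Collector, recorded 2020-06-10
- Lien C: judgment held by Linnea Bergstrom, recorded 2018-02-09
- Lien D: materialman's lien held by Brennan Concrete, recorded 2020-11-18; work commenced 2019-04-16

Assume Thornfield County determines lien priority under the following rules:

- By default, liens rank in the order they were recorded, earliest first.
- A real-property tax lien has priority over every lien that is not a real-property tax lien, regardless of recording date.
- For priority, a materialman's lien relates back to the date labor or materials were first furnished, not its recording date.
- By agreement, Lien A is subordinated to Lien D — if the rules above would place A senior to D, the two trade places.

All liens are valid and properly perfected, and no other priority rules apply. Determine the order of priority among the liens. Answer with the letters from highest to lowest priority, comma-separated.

Adjusting effective dates: D relates back to 2019-04-16 (work commenced).
B is a real-property tax lien, so it outranks all other liens regardless of date.
Ordering the rest by effective date: C (2018-02-09), A (2018-05-15), D (2019-04-16).
Because A would otherwise rank above D, the subordination swaps them.

B, C, D, A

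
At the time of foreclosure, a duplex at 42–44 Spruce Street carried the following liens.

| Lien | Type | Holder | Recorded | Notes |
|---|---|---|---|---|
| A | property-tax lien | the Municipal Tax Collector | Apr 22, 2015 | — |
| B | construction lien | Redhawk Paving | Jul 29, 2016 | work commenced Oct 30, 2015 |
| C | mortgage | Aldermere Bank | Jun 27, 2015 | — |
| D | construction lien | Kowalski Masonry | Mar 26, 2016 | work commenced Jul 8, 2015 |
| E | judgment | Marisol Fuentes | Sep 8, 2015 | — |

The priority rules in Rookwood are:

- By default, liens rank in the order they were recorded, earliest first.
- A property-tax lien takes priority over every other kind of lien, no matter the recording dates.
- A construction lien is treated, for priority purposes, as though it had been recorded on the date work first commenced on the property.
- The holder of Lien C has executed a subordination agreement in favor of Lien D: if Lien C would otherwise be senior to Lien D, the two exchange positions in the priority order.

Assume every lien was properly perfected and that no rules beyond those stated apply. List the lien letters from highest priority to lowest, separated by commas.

A, D, C, E, B

First, effective dates: B relates back to Oct 30, 2015 (work commenced); D relates back to Jul 8, 2015 (work commenced).
As a property-tax lien, A is senior to every other lien.
Ordering the rest by effective date: C (Jun 27, 2015), D (Jul 8, 2015), E (Sep 8, 2015), B (Oct 30, 2015).
C is senior to D before the subordination, so the two trade places.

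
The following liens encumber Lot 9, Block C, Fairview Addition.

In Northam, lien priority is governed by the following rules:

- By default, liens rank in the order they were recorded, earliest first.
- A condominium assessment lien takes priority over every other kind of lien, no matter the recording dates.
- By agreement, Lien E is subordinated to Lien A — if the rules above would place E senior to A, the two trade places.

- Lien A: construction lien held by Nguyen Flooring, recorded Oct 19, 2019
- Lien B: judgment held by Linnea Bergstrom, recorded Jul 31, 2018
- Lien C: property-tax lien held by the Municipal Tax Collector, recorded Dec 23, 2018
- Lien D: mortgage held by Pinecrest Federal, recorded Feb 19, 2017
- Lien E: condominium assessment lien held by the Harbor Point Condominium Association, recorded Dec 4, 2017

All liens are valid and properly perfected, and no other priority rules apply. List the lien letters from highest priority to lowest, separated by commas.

A, D, B, C, E

E is a condominium assessment lien and takes priority over every other lien.
Remaining liens by effective date: D (Feb 19, 2017), B (Jul 31, 2018), C (Dec 23, 2018), A (Oct 19, 2019).
E would otherwise be senior to A, so under the subordination agreement E and A exchange positions.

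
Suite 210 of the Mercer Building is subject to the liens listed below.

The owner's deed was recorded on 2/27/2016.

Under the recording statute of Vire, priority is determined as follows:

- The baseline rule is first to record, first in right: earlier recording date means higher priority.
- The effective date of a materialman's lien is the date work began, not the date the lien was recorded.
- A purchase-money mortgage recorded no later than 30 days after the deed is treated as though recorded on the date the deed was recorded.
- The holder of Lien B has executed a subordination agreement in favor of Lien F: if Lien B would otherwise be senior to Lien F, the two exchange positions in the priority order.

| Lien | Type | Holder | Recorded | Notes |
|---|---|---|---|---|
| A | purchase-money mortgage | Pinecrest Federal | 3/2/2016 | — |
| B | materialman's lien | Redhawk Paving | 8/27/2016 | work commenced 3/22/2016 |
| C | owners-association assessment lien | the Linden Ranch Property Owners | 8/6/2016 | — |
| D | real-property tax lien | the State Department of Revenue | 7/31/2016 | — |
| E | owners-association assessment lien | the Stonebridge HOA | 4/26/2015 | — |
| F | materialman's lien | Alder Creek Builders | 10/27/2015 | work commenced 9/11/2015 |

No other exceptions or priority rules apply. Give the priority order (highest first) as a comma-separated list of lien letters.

First, effective dates: A's effective date is the deed date, 2/27/2016; B's effective date is 3/22/2016, when work began; F's effective date is 9/11/2015, when work began.
Ordering by effective date: E (4/26/2015), F (9/11/2015), A (2/27/2016), B (3/22/2016), D (7/31/2016), C (8/6/2016).
B already ranks below F; the subordination has no effect.

E, F, A, B, D, C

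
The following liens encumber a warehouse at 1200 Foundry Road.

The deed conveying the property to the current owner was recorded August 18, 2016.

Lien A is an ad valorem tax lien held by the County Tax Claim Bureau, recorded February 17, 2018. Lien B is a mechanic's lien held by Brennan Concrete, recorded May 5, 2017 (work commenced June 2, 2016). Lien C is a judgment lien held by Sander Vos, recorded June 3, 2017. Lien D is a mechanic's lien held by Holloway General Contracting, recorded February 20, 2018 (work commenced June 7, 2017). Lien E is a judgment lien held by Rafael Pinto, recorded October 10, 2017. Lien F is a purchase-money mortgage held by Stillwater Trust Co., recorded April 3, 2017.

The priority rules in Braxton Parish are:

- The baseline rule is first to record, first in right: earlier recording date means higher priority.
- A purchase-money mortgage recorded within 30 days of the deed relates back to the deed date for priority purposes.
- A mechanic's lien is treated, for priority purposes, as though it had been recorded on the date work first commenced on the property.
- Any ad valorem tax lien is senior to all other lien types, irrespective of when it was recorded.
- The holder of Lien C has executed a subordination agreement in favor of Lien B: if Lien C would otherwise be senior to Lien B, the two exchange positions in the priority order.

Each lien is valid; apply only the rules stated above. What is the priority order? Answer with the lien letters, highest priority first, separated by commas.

First, effective dates: B relates back to June 2, 2016 (work commenced); D's effective date is June 7, 2017, when work began; F was recorded 228 days after the deed — beyond 30 days — so no relation-back applies.
A is an ad valorem tax lien, so it outranks all other liens regardless of date.
Ordering the rest by effective date: B (June 2, 2016), F (April 3, 2017), C (June 3, 2017), D (June 7, 2017), E (October 10, 2017).
C is already junior to B, so the subordination agreement changes nothing.

A, B, F, C, D, E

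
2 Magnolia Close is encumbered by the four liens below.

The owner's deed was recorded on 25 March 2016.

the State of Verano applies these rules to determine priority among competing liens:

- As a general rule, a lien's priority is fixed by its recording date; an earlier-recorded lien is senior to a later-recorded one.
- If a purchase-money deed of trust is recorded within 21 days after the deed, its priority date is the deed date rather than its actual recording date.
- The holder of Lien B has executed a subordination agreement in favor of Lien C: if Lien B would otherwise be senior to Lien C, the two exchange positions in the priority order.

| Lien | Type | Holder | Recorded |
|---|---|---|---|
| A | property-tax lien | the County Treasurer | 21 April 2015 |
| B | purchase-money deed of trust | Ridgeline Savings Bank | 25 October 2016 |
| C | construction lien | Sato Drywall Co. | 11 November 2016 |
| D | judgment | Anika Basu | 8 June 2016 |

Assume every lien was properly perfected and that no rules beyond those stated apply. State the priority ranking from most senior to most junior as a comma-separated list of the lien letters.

Effective dates: B was recorded 214 days after the deed, outside the 21-day window, so it keeps its recording date.
By effective date: A (21 April 2015), D (8 June 2016), B (25 October 2016), C (11 November 2016).
The subordination applies — B was senior to C — so B and C swap.

A, D, C, B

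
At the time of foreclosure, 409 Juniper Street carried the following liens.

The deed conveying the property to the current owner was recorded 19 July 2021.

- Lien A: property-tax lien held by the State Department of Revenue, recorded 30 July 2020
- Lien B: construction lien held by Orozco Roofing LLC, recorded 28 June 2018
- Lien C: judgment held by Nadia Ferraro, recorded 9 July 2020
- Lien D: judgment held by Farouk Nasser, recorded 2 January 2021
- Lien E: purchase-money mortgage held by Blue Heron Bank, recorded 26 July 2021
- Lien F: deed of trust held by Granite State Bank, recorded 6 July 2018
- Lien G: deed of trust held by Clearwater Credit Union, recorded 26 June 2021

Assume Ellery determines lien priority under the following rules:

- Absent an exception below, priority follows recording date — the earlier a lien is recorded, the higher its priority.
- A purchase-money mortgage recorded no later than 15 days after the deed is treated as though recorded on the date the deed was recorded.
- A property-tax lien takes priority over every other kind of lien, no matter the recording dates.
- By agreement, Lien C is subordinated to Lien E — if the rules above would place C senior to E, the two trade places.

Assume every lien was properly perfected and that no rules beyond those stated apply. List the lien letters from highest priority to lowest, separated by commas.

A, B, F, E, D, G, C

Effective dates: E relates back to the deed date 19 July 2021.
A is a property-tax lien and takes priority over every other lien.
The other liens, earliest effective date first: B (28 June 2018), F (6 July 2018), C (9 July 2020), D (2 January 2021), G (26 June 2021), E (19 July 2021).
The subordination applies — C was senior to E — so C and E swap.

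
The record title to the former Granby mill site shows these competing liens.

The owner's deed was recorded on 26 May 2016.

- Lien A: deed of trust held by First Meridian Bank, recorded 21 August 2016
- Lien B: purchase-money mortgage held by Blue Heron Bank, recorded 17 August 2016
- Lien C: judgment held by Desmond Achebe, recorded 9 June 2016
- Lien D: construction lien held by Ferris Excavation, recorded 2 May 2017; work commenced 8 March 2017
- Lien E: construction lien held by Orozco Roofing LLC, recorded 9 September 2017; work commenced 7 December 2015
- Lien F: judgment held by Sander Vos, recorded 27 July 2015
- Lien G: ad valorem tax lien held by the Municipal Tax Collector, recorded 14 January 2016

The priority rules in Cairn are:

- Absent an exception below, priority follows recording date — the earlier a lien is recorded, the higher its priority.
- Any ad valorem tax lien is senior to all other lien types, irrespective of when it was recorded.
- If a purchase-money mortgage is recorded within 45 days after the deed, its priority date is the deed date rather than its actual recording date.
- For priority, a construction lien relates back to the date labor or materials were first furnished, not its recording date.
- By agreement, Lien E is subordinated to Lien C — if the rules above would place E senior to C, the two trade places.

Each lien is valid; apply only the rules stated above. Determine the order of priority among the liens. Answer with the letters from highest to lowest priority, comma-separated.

G, F, C, E, B, A, D

Adjusting effective dates: B was recorded 83 days after the deed — beyond 45 days — so no relation-back applies; D relates back to 8 March 2017 (work commenced); E relates back to 7 December 2015 (work commenced).
G is an ad valorem tax lien, so it outranks all other liens regardless of date.
The other liens, earliest effective date first: F (27 July 2015), E (7 December 2015), C (9 June 2016), B (17 August 2016), A (21 August 2016), D (8 March 2017).
The subordination applies — E was senior to C — so E and C swap.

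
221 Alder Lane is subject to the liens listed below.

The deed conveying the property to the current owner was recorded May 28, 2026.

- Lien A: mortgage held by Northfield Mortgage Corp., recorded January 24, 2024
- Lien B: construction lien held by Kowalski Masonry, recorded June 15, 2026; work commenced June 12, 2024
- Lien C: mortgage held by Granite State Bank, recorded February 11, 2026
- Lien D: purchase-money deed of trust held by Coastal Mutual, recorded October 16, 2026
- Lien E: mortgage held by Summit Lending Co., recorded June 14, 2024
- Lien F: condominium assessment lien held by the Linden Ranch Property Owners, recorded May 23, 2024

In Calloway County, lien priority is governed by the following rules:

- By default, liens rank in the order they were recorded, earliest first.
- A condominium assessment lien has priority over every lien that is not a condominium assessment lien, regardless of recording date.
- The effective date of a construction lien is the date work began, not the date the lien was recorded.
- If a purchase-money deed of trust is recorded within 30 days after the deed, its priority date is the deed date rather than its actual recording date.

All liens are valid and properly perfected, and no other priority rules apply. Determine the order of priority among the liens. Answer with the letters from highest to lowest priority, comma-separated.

Effective dates after the stated exceptions: B relates back to June 12, 2024 (work commenced); D was recorded 141 days after the deed — beyond 30 days — so no relation-back applies.
F, as a condominium assessment lien, has superpriority and ranks first.
Remaining liens by effective date: A (January 24, 2024), B (June 12, 2024), E (June 14, 2024), C (February 11, 2026), D (October 16, 2026).

F, A, B, E, C, D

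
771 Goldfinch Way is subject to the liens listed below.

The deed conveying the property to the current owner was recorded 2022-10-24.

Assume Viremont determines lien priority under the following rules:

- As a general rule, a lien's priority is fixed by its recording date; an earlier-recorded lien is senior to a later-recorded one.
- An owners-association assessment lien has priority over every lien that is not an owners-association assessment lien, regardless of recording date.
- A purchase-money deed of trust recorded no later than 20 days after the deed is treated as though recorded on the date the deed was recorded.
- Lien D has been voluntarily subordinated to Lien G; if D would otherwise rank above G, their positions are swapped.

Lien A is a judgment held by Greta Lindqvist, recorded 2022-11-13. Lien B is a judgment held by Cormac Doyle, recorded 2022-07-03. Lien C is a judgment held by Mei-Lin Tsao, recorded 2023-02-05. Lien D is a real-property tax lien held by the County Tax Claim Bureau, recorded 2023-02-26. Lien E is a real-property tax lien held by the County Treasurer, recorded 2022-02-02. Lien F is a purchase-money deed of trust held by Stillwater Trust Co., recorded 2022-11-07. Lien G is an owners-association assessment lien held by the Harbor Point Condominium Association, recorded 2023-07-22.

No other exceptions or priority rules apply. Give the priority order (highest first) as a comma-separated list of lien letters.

G, E, B, F, A, C, D

First, effective dates: F relates back to the deed date 2022-10-24.
G is an owners-association assessment lien and takes priority over every other lien.
Among the remaining liens, by effective date: E (2022-02-02), B (2022-07-03), F (2022-10-24), A (2022-11-13), C (2023-02-05), D (2023-02-26).
Since D is not senior to G, the subordination leaves the order unchanged.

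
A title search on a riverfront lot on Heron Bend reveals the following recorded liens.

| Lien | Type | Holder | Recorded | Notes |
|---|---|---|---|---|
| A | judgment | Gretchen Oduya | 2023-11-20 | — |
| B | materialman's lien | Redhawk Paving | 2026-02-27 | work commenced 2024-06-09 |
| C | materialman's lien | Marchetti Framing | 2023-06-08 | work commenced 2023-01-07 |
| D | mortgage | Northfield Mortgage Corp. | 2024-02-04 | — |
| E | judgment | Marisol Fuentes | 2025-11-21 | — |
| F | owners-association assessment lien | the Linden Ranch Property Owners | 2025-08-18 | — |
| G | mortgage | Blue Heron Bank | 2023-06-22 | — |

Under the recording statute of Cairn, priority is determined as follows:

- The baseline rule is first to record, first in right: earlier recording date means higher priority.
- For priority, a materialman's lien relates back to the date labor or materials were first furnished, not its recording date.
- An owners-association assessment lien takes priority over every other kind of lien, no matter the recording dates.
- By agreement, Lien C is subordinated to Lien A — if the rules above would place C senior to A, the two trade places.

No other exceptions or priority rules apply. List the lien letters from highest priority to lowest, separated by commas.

F, A, G, C, D, B, E

First, effective dates: B is treated as recorded 2024-06-09, the work-commencement date; C relates back to 2023-01-07 (work commenced).
F, as an owners-association assessment lien, has superpriority and ranks first.
Remaining liens by effective date: C (2023-01-07), G (2023-06-22), A (2023-11-20), D (2024-02-04), B (2024-06-09), E (2025-11-21).
C is senior to A before the subordination, so the two trade places.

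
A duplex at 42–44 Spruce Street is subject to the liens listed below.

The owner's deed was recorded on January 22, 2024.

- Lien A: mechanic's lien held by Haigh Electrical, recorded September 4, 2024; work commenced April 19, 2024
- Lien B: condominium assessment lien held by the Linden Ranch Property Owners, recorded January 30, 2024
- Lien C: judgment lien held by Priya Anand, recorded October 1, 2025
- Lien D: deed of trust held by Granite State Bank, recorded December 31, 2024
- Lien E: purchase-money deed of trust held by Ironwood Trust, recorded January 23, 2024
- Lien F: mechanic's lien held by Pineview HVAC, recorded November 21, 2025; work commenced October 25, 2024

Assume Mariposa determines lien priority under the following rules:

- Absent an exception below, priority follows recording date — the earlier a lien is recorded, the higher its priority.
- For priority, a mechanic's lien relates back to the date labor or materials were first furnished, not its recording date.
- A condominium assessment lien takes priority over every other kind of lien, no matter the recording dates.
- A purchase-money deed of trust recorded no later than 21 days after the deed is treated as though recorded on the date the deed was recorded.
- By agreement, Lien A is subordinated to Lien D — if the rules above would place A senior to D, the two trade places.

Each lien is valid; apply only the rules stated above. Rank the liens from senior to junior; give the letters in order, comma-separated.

Adjusting effective dates: A's effective date is April 19, 2024, when work began; E's effective date is the deed date, January 22, 2024; F's effective date is October 25, 2024, when work began.
As a condominium assessment lien, B is senior to every other lien.
Remaining liens by effective date: E (January 22, 2024), A (April 19, 2024), F (October 25, 2024), D (December 31, 2024), C (October 1, 2025).
A is senior to D before the subordination, so the two trade places.

B, E, D, F, A, C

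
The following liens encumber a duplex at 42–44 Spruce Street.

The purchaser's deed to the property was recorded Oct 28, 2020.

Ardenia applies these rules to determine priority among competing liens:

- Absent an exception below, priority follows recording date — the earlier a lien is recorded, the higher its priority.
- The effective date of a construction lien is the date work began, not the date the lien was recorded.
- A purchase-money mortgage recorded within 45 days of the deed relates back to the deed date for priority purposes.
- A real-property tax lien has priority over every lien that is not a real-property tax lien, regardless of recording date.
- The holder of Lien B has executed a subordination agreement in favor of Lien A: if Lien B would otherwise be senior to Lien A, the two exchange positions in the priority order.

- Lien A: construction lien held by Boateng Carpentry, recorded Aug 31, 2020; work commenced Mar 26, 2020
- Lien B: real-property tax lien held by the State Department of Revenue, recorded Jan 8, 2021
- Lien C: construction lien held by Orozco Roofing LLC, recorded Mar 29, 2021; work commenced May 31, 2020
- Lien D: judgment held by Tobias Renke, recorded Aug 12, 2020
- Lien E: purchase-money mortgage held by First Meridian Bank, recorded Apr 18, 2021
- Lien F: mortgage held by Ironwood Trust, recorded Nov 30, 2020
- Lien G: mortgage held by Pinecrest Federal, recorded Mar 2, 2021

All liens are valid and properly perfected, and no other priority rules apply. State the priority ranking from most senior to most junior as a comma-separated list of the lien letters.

A, B, C, D, F, G, E

First, effective dates: A's effective date is Mar 26, 2020, when work began; C is treated as recorded May 31, 2020, the work-commencement date; E missed the 45-day window (172 days after the deed), so its recording date stands.
B is a real-property tax lien, so it outranks all other liens regardless of date.
Remaining liens by effective date: A (Mar 26, 2020), C (May 31, 2020), D (Aug 12, 2020), F (Nov 30, 2020), G (Mar 2, 2021), E (Apr 18, 2021).
B would otherwise be senior to A, so under the subordination agreement B and A exchange positions.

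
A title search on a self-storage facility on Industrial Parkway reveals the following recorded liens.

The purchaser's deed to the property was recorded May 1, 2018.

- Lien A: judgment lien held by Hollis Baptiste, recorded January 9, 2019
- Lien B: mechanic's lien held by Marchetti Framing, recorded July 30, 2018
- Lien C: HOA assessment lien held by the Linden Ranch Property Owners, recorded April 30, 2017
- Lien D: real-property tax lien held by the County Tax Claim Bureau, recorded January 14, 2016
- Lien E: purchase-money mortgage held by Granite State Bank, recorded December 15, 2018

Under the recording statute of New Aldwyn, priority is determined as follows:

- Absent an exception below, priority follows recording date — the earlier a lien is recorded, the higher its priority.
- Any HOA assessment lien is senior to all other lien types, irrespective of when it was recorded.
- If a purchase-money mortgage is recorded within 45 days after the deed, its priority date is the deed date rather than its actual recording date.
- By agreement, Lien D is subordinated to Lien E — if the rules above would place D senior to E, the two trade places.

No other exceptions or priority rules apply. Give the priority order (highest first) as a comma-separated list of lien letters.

C, E, B, D, A

Effective dates after the stated exceptions: E was recorded 228 days after the deed, outside the 45-day window, so it keeps its recording date.
C is an HOA assessment lien, so it outranks all other liens regardless of date.
Among the remaining liens, by effective date: D (January 14, 2016), B (July 30, 2018), E (December 15, 2018), A (January 9, 2019).
D would otherwise be senior to E, so under the subordination agreement D and E exchange positions.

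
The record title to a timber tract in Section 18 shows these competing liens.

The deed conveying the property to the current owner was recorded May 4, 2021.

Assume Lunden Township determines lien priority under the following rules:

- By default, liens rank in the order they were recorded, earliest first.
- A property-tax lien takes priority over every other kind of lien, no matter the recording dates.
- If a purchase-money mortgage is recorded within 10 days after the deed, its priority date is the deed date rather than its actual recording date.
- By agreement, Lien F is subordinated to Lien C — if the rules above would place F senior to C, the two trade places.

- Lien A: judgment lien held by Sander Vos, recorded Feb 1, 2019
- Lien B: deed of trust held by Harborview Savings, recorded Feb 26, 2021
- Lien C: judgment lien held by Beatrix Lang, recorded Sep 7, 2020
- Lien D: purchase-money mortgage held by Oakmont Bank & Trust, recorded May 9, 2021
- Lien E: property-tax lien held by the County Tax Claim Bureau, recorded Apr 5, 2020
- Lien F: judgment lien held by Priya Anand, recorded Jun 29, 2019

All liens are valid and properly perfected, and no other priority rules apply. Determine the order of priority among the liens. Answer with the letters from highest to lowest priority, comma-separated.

Effective dates after the stated exceptions: D was recorded within the 10-day window, so its effective date is the deed date May 4, 2021.
E, as a property-tax lien, has superpriority and ranks first.
Among the remaining liens, by effective date: A (Feb 1, 2019), F (Jun 29, 2019), C (Sep 7, 2020), B (Feb 26, 2021), D (May 4, 2021).
F is senior to C before the subordination, so the two trade places.

E, A, C, F, B, D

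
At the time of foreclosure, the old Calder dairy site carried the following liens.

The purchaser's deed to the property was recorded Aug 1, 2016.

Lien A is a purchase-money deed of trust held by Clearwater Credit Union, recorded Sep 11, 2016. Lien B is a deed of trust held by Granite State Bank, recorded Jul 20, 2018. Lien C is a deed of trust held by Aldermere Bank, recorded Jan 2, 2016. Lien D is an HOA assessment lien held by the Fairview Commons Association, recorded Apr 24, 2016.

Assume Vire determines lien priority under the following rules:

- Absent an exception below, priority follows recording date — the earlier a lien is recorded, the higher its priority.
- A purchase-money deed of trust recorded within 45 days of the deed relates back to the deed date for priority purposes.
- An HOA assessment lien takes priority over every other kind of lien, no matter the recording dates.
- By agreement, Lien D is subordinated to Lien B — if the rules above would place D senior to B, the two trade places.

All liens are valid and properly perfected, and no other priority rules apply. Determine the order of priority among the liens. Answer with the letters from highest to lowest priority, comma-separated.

B, C, A, D

Effective dates: A relates back to the deed date Aug 1, 2016.
D is an HOA assessment lien and takes priority over every other lien.
The other liens, earliest effective date first: C (Jan 2, 2016), A (Aug 1, 2016), B (Jul 20, 2018).
The subordination applies — D was senior to B — so D and B swap.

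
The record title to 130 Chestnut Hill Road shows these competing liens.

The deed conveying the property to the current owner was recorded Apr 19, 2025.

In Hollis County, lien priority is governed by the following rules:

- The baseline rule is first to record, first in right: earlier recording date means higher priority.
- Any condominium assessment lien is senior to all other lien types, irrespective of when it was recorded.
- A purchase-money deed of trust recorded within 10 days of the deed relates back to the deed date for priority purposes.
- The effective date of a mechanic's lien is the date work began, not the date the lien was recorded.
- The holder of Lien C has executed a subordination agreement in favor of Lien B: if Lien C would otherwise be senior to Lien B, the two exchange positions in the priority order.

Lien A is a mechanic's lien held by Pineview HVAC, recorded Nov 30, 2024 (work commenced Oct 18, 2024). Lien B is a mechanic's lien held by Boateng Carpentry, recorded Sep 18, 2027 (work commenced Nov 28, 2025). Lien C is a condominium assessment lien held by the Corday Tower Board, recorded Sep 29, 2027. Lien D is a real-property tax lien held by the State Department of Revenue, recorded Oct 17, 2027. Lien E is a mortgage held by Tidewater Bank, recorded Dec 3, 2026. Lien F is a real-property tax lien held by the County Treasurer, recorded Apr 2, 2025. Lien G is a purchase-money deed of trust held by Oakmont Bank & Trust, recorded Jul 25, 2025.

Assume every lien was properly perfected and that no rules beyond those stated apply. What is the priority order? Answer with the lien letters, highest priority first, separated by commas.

Effective dates: A relates back to Oct 18, 2024 (work commenced); B relates back to Nov 28, 2025 (work commenced); G was recorded 97 days after the deed — beyond 10 days — so no relation-back applies.
As a condominium assessment lien, C is senior to every other lien.
Ordering the rest by effective date: A (Oct 18, 2024), F (Apr 2, 2025), G (Jul 25, 2025), B (Nov 28, 2025), E (Dec 3, 2026), D (Oct 17, 2027).
C is senior to B before the subordination, so the two trade places.

B, A, F, G, C, E, D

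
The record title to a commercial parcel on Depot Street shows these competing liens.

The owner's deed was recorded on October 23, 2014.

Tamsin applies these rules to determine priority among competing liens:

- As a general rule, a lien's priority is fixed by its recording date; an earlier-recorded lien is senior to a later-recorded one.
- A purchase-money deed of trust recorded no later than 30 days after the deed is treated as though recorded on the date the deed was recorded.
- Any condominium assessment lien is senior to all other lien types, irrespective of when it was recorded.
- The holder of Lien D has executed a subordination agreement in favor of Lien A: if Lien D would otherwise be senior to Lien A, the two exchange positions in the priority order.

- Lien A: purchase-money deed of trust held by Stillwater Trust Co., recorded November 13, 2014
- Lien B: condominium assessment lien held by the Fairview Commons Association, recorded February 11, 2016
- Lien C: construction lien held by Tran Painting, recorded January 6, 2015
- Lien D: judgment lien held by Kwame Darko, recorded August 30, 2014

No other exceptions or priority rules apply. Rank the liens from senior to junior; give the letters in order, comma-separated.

Adjusting effective dates: A's effective date is the deed date, October 23, 2014.
B, as a condominium assessment lien, has superpriority and ranks first.
The other liens, earliest effective date first: D (August 30, 2014), A (October 23, 2014), C (January 6, 2015).
D would otherwise be senior to A, so under the subordination agreement D and A exchange positions.

B, A, D, C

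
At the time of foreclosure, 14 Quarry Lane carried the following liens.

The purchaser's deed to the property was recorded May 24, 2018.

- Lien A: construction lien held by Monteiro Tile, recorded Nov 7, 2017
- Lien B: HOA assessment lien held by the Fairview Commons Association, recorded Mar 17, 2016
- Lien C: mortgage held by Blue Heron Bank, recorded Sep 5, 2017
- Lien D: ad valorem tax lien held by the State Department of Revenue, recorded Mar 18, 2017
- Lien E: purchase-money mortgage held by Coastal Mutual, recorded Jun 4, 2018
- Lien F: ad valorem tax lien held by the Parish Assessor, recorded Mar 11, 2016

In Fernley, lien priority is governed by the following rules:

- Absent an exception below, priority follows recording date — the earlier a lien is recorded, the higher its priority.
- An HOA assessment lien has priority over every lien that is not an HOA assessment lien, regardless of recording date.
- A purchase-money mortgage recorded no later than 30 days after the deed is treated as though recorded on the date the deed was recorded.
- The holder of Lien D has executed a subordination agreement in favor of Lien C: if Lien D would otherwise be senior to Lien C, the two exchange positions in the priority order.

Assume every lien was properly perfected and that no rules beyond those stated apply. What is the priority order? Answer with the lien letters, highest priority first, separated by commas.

B, F, C, D, A, E

Effective dates: E's effective date is the deed date, May 24, 2018.
B is an HOA assessment lien, so it outranks all other liens regardless of date.
Remaining liens by effective date: F (Mar 11, 2016), D (Mar 18, 2017), C (Sep 5, 2017), A (Nov 7, 2017), E (May 24, 2018).
D would otherwise be senior to C, so under the subordination agreement D and C exchange positions.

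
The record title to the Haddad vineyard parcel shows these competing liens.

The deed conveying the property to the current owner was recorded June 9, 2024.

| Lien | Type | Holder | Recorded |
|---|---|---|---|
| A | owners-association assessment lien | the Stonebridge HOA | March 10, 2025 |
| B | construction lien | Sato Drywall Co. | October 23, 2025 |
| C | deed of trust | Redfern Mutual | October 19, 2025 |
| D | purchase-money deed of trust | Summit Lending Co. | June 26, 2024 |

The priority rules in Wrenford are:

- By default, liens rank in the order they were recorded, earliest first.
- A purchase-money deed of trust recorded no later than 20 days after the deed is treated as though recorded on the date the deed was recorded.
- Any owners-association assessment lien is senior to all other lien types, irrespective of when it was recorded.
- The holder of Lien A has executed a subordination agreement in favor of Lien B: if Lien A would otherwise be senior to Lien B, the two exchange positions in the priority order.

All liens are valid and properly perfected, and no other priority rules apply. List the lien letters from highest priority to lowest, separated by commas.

Adjusting effective dates: D relates back to the deed date June 9, 2024.
A is an owners-association assessment lien, so it outranks all other liens regardless of date.
Ordering the rest by effective date: D (June 9, 2024), C (October 19, 2025), B (October 23, 2025).
A is senior to B before the subordination, so the two trade places.

B, D, C, A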